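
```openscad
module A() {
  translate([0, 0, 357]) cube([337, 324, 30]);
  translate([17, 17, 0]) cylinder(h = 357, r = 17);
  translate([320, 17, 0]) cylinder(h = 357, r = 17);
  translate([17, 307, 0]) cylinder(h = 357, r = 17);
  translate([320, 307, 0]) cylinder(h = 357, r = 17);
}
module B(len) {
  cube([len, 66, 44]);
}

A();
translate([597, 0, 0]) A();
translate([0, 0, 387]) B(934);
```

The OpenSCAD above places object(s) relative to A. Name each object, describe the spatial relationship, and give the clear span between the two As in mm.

Second stool starts at x = 597; first ends at x = 337; clear span = 597 − 337 = 260 mm.

A is a stool. B is a beam. A beam spans the tops of two stools. The clear span between the two stools is 260 mm.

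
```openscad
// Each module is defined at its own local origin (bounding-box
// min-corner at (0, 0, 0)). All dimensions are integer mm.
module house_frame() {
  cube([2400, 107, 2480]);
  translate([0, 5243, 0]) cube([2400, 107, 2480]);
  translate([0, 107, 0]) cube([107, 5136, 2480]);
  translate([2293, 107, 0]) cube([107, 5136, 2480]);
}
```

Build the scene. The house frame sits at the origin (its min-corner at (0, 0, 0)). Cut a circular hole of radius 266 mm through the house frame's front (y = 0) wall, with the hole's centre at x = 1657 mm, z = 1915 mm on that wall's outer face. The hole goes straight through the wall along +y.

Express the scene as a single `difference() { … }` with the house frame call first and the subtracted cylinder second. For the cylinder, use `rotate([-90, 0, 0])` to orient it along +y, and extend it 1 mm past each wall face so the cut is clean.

difference() {
  house_frame();
  translate([1657, -1, 1915]) rotate([-90, 0, 0]) cylinder(h = 109, r = 266);
}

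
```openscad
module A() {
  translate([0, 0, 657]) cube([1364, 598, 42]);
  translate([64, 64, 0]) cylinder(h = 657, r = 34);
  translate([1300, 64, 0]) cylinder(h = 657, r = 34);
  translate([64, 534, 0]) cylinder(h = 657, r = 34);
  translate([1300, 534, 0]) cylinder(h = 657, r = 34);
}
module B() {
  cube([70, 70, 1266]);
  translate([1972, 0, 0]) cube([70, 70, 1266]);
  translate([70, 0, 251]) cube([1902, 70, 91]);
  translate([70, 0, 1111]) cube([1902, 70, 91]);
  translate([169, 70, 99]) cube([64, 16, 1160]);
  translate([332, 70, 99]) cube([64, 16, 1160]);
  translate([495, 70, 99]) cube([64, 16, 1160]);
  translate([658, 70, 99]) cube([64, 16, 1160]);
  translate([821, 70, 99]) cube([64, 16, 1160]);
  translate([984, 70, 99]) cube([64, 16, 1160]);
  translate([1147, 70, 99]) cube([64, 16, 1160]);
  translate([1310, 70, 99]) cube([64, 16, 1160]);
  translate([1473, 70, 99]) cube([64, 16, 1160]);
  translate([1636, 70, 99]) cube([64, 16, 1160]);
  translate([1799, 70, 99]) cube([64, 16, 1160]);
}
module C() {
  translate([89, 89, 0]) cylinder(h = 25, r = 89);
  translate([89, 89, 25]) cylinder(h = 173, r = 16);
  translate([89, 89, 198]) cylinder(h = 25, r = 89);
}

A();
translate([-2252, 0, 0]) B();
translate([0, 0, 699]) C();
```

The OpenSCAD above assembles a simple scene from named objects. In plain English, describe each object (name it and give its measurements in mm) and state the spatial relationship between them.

A is a rectangular dining table. The top is 1364×598×42 mm with its upper surface at z = 699 mm. It stands on four round legs of 68 mm diameter, each leg's bounding box inset 30 mm from the nearest pair of top edges, running from the floor to the underside of the top.

B is a fence section. Two 70×70 mm posts, 1266 mm tall, stand on the floor with a clear span of 1902 mm between their inner faces. Two horizontal rails of 70×91 mm section span the gap between the posts with their undersides at z = 251 mm and z = 1111 mm, flush with the posts' −y face. 11 pickets, each 64 mm wide, 16 mm thick and 1160 mm tall, are fixed to the +y face of the rails with their bottoms at z = 99 mm, evenly spaced across the span with equal gaps (rounded down to the nearest mm) at the −x end and between each pair — any rounding remainder accumulates at the +x end.

C is a spool: two coaxial disc flanges of radius 89 mm and thickness 25 mm, joined by a core cylinder of radius 16 mm and height 173 mm. The lower flange rests on z = 0 and the three cylinders share a vertical axis.

The fence section is on the floor beside the table on its −x side. The spool is on top of the table.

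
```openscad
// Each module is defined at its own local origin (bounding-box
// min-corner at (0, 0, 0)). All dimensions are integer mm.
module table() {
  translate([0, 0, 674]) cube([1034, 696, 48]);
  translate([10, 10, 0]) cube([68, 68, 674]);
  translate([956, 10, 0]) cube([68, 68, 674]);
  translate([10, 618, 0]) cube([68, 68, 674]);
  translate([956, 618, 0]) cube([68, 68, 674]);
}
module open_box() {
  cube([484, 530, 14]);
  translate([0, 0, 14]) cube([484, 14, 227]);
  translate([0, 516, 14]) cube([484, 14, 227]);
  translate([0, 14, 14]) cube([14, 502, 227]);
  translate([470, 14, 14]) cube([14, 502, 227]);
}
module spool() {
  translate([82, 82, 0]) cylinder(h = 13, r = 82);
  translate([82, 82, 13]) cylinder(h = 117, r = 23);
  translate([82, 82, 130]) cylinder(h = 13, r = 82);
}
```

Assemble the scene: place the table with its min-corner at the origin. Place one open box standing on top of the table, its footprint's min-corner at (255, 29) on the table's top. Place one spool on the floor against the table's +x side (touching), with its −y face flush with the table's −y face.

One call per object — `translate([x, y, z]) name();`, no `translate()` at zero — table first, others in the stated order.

table();
translate([255, 29, 722]) open_box();
translate([1034, 0, 0]) spool();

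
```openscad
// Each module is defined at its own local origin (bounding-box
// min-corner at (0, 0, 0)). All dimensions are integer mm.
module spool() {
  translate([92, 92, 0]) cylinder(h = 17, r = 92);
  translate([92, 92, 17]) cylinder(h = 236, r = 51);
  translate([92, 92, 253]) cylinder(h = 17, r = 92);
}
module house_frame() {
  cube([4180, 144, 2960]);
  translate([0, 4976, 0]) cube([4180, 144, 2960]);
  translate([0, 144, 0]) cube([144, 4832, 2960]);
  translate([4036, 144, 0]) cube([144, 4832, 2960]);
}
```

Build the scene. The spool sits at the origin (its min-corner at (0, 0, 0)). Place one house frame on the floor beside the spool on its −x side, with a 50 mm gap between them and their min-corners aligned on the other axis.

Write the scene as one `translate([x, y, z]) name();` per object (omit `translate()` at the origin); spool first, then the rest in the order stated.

spool();
translate([-4230, 0, 0]) house_frame();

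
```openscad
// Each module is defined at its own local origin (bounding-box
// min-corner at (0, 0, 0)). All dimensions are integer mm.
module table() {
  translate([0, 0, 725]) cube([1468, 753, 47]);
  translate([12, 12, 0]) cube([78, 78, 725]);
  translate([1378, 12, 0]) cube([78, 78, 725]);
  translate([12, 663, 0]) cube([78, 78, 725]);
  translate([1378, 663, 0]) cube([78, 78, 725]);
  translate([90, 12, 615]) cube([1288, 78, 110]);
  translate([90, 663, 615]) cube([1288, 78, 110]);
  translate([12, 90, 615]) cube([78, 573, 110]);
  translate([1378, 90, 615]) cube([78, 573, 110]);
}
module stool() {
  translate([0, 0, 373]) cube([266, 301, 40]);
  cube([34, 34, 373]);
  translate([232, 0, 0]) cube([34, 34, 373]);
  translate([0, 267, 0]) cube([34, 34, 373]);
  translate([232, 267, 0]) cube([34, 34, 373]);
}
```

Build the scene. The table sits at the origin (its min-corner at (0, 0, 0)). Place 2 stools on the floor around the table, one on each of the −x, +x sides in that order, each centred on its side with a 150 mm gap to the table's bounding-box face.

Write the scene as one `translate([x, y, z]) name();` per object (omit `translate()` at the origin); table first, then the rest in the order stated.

table();
translate([-416, 226, 0]) stool();
translate([1618, 226, 0]) stool();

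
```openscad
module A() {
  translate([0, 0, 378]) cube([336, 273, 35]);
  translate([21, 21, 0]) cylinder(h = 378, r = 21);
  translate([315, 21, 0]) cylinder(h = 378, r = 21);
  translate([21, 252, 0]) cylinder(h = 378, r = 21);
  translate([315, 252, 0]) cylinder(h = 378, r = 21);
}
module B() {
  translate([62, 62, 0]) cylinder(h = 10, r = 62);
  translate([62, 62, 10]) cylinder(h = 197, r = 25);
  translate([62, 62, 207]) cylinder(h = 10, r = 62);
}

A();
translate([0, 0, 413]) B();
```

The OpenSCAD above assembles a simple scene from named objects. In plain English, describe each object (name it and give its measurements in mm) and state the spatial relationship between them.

A is a four-legged stool. The seat is 336×273 mm, 35 mm thick, top at z = 413 mm. It stands on four round legs, each 42 mm in diameter, from z = 0 to the seat underside, each leg's axis is inset half a diameter from the nearest pair of seat edges (so the leg's bounding box is flush with the corner).

B is a spool: two coaxial disc flanges of radius 62 mm and thickness 10 mm, joined by a core cylinder of radius 25 mm and height 197 mm. The lower flange rests on z = 0 and the three cylinders share a vertical axis.

The spool is on top of the stool.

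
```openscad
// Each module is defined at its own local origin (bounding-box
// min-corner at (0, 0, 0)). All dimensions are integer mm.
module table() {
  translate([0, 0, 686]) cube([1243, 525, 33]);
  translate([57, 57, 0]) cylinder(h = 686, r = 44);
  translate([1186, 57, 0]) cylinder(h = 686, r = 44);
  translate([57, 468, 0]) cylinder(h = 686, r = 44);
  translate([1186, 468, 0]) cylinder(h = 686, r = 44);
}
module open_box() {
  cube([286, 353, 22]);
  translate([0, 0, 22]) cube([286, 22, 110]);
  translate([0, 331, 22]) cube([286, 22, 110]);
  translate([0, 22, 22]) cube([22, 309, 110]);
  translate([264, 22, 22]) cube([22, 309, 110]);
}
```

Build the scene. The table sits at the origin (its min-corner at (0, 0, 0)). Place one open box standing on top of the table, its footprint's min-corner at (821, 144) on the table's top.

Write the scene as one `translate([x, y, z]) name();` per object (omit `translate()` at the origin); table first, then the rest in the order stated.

table();
translate([821, 144, 719]) open_box();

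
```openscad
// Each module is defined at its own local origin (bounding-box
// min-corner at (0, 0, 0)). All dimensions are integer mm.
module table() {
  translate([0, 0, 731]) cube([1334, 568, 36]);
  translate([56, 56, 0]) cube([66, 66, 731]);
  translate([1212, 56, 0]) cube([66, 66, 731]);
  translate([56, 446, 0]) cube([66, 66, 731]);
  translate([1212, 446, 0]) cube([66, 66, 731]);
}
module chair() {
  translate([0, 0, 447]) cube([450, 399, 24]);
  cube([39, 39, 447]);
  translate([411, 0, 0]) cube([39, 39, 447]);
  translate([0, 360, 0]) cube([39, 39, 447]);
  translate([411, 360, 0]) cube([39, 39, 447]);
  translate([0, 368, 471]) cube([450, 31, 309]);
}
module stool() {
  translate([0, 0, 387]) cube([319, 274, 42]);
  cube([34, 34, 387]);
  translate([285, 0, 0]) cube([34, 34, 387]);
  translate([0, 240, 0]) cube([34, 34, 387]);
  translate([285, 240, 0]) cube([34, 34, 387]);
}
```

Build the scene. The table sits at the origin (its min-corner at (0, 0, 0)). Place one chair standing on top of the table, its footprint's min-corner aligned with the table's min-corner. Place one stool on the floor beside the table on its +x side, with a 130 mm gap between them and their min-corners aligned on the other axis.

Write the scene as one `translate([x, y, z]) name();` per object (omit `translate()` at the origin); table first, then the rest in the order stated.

table();
translate([0, 0, 767]) chair();
translate([1464, 0, 0]) stool();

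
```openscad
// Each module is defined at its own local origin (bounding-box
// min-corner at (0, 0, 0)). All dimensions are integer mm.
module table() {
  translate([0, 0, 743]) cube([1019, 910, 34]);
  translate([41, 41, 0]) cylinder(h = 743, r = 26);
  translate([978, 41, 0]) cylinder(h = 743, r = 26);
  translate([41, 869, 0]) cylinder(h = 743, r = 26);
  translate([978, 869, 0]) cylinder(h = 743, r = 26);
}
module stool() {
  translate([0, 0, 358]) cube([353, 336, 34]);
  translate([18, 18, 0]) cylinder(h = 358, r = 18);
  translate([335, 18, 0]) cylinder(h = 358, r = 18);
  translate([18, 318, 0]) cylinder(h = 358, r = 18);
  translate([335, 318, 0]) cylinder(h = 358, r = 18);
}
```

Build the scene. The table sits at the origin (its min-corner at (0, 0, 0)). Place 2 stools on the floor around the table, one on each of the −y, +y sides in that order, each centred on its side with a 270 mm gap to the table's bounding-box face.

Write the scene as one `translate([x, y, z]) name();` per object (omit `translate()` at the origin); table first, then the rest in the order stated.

table();
translate([333, -606, 0]) stool();
translate([333, 1180, 0]) stool();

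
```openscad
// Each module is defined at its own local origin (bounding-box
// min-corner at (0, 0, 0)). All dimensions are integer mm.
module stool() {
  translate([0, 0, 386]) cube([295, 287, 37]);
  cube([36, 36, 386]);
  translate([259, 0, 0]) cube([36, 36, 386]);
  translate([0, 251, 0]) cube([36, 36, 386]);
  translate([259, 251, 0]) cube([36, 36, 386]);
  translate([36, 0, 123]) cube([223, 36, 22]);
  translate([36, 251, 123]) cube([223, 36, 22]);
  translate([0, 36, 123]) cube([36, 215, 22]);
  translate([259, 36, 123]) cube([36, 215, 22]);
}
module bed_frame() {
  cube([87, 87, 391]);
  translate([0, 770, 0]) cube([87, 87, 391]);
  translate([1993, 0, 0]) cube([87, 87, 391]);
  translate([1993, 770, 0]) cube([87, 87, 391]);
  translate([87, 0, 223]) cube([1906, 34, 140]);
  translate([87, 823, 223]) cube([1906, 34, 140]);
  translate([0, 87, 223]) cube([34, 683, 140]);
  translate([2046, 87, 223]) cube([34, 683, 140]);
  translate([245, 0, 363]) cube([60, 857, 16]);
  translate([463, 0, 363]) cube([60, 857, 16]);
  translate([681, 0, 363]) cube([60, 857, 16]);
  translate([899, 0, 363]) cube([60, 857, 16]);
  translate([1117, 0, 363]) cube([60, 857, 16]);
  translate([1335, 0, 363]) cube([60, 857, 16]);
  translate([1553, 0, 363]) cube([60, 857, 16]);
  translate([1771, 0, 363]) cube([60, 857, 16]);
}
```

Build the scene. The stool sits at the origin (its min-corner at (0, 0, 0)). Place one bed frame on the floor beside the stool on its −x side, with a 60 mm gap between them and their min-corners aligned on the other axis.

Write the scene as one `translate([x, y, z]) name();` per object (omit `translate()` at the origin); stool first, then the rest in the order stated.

stool();
translate([-2140, 0, 0]) bed_frame();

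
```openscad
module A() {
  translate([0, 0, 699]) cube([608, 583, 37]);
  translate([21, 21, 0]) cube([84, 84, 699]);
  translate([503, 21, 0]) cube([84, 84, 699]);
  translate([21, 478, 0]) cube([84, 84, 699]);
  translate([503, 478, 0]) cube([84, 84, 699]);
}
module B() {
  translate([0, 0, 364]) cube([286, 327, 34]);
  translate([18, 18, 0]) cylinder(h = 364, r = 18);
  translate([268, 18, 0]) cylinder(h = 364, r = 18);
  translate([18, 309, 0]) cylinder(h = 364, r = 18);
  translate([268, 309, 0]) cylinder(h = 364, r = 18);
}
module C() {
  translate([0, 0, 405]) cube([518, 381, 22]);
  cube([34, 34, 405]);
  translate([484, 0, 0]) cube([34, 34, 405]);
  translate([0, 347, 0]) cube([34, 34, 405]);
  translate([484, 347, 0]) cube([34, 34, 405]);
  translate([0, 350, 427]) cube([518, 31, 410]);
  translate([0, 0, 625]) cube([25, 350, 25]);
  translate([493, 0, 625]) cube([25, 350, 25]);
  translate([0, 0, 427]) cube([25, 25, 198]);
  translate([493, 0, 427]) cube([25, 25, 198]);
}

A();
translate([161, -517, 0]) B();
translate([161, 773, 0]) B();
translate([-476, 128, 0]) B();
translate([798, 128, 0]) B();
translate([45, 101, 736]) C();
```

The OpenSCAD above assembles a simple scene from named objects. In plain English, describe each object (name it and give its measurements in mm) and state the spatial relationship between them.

A is a rectangular dining table. The top is 608×583×37 mm with its upper surface at z = 736 mm. It stands on four 84×84 mm square legs, each inset 21 mm from the nearest pair of top edges, running from the floor to the underside of the top.

B is a four-legged stool. The seat is a 286×327×34 mm slab whose top surface is at z = 398 mm; four round legs, each 36 mm in diameter, run from the floor (z = 0) to the underside of the seat, each leg's axis is inset half a diameter from the nearest pair of seat edges (so the leg's bounding box is flush with the corner).

C is a chair. The seat is a 518×381×22 mm slab with its top at z = 427 mm, on four 34×34 mm corner legs (flush with the seat edges, standing on z = 0). A flat backrest 31 mm thick, 410 mm tall, spans the full seat width and rises from the seat top along its +y edge, rear face flush with the rear of the seat. Two armrests of 25×25 mm section run along each side from the seat's front edge to the front of the backrest, top faces 223 mm above the seat top and outer faces flush with the seat's x-edges; a 25×25 mm post under the front of each armrest stands on the seat at the front corner.

Four stools sit around the table at the −y, +y, −x, +x sides. The chair is on top of the table, centred.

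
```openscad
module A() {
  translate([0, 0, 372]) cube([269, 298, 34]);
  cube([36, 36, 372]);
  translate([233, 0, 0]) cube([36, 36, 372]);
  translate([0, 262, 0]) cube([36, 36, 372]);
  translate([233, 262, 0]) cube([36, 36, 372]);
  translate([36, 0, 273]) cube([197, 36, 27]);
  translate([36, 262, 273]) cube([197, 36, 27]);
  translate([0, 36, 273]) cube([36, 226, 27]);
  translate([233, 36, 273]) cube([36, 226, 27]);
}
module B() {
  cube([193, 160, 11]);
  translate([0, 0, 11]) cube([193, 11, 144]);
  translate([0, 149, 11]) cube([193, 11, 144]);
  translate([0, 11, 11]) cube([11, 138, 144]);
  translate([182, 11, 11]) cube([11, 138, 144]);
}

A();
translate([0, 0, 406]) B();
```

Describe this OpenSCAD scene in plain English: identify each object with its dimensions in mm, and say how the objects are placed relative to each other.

A is a simple wooden stool: a rectangular seat 269 mm (x) by 298 mm (y), 34 mm thick, top face at z = 406 mm, on four square legs, each 36×36 mm in cross-section. The legs rest on z = 0, each flush with a corner of the seat. Four stretchers, 36 mm wide and 27 mm tall, connect adjacent legs with their undersides at z = 273 mm, each running between the inner faces of the legs it joins and aligned with the legs' outer faces on the other axis.

B is an open-topped rectangular box: outside dimensions 193×160×155 mm, with a uniform wall and base thickness of 11 mm. The base is a full 193×160 slab on the floor; four walls sit on top of the base. The front and back walls (the −y and +y sides) span the full width; the two side walls fit between them.

The open box is on top of the stool.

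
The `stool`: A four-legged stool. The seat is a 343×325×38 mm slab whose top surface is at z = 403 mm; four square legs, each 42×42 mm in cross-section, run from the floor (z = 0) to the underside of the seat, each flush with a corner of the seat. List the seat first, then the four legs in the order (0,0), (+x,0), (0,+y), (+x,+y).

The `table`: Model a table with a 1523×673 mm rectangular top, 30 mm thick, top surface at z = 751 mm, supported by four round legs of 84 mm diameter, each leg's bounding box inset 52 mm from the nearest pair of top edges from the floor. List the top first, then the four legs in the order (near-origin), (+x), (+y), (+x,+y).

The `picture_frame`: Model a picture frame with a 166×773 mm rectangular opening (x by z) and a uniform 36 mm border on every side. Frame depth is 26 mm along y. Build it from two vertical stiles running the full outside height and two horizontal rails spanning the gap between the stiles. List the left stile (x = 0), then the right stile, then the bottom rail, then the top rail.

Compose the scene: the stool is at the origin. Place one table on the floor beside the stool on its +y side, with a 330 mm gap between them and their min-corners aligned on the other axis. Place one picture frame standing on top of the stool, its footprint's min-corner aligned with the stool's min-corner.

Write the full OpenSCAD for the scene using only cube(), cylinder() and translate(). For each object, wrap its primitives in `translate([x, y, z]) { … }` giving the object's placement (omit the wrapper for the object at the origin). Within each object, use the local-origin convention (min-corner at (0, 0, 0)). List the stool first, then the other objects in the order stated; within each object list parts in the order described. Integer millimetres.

translate([0, 0, 365]) cube([343, 325, 38]);
cube([42, 42, 365]);
translate([301, 0, 0]) cube([42, 42, 365]);
translate([0, 283, 0]) cube([42, 42, 365]);
translate([301, 283, 0]) cube([42, 42, 365]);
translate([0, 655, 0]) {
  translate([0, 0, 721]) cube([1523, 673, 30]);
  translate([94, 94, 0]) cylinder(h = 721, r = 42);
  translate([1429, 94, 0]) cylinder(h = 721, r = 42);
  translate([94, 579, 0]) cylinder(h = 721, r = 42);
  translate([1429, 579, 0]) cylinder(h = 721, r = 42);
}
translate([0, 0, 403]) {
  cube([36, 26, 845]);
  translate([202, 0, 0]) cube([36, 26, 845]);
  translate([36, 0, 0]) cube([166, 26, 36]);
  translate([36, 0, 809]) cube([166, 26, 36]);
}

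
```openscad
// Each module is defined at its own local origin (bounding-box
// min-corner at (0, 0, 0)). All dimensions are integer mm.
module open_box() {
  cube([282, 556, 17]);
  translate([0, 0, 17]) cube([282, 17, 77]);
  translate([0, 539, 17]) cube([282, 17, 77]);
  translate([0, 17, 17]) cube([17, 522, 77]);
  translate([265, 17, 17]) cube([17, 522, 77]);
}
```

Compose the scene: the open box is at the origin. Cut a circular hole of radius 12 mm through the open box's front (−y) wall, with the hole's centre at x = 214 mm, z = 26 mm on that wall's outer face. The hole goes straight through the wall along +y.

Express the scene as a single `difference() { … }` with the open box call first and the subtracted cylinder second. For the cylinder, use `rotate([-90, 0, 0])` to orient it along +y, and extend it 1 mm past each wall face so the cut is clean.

difference() {
  open_box();
  translate([214, -1, 26]) rotate([-90, 0, 0]) cylinder(h = 19, r = 12);
}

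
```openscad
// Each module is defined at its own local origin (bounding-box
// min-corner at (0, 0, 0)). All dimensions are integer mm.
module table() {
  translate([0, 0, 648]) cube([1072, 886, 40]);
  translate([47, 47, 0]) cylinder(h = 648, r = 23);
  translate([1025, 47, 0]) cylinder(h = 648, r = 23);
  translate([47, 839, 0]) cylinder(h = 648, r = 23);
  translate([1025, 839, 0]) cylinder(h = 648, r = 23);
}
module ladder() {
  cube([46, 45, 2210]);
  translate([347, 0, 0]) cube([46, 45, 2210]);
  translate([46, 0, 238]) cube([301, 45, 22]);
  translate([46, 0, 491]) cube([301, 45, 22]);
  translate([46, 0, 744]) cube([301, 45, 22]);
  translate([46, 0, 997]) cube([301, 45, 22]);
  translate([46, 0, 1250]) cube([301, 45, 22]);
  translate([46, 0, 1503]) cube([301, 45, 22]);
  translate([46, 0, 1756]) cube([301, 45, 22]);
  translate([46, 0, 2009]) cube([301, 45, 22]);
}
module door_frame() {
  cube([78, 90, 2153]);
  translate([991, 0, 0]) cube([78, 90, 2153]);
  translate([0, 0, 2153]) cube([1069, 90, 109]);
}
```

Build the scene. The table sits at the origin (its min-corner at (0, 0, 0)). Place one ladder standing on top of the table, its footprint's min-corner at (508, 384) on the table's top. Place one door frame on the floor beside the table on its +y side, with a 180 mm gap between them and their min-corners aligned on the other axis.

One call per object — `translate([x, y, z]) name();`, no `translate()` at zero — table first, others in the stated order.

table();
translate([508, 384, 688]) ladder();
translate([0, 1066, 0]) door_frame();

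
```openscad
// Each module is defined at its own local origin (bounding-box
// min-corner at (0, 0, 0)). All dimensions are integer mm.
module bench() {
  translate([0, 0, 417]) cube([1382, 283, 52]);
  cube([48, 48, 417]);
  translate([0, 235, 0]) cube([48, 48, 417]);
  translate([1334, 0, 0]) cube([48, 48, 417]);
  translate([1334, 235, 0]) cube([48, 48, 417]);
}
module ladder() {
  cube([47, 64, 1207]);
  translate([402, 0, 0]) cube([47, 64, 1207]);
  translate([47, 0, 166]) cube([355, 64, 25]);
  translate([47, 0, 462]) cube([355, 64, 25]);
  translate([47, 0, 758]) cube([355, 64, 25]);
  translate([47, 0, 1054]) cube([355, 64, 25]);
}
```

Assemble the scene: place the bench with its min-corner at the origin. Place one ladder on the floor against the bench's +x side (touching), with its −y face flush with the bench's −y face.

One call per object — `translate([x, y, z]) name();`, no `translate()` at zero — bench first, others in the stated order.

bench();
translate([1382, 0, 0]) ladder();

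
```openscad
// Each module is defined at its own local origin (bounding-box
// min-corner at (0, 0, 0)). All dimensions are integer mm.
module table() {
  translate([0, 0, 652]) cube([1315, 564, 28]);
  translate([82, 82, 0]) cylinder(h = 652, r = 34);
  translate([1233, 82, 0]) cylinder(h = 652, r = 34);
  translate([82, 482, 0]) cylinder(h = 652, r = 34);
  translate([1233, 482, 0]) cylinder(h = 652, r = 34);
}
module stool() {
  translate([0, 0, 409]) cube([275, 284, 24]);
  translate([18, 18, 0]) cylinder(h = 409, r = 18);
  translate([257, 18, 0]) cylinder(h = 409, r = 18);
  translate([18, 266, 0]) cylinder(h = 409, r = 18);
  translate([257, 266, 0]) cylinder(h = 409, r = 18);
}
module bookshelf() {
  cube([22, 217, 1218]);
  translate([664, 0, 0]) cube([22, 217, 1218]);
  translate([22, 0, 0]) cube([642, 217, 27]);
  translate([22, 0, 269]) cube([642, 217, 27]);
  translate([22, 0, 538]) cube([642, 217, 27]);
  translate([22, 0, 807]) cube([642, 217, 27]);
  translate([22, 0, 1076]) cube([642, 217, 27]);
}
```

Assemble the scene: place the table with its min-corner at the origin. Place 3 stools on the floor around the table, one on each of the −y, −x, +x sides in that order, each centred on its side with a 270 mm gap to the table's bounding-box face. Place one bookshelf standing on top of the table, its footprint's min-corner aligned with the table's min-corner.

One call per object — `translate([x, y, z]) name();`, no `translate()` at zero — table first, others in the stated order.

table();
translate([520, -554, 0]) stool();
translate([-545, 140, 0]) stool();
translate([1585, 140, 0]) stool();
translate([0, 0, 680]) bookshelf();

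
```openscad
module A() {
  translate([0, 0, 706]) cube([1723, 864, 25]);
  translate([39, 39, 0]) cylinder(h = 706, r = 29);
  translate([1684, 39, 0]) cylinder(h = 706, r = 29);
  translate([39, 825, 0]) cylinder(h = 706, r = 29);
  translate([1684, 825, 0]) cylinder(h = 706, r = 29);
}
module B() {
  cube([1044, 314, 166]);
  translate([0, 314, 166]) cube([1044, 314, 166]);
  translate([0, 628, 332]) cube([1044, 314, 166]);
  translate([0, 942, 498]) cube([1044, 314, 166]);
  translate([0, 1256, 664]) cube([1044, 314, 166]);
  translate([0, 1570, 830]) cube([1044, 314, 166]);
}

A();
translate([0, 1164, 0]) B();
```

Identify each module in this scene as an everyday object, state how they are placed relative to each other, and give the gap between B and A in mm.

A is a table. B is a staircase. The staircase is on the floor beside the table on its +y side. The gap between the staircase and the table is 300 mm.

The staircase's nearest face is 300 mm from the table's +y face.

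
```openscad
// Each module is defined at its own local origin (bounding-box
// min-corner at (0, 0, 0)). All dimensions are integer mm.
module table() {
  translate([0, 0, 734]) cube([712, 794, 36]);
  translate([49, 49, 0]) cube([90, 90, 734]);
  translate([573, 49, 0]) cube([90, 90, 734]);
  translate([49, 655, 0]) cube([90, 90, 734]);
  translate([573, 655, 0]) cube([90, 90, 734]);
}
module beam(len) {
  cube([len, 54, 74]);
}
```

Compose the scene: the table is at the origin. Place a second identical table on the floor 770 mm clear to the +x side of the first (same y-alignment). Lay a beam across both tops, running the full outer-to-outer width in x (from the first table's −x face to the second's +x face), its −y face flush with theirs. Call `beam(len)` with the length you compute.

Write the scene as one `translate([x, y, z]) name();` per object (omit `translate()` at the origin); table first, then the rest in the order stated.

table();
translate([1482, 0, 0]) table();
translate([0, 0, 770]) beam(2194);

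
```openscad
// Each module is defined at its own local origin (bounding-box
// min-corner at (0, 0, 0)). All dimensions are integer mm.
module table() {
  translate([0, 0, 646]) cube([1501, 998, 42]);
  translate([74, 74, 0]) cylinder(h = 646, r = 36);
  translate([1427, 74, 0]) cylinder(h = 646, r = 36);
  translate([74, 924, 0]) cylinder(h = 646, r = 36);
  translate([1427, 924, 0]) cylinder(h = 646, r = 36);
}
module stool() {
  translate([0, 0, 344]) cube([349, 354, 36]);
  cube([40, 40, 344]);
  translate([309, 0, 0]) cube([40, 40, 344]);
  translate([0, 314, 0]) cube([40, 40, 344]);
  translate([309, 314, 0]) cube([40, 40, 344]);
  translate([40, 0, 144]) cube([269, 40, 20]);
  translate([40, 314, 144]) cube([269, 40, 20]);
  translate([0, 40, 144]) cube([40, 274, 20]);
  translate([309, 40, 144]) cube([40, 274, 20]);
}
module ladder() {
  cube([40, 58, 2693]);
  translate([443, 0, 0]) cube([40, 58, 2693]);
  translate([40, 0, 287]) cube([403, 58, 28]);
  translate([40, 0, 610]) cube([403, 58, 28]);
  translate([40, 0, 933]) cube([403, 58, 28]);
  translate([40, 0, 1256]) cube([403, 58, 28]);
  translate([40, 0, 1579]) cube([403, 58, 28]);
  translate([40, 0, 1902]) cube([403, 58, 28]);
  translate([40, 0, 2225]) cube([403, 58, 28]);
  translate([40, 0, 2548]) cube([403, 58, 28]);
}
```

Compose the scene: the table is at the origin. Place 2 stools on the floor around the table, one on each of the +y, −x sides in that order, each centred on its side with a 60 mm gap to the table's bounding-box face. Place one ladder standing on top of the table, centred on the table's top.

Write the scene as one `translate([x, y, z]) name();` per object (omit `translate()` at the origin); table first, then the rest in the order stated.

table();
translate([576, 1058, 0]) stool();
translate([-409, 322, 0]) stool();
translate([509, 470, 688]) ladder();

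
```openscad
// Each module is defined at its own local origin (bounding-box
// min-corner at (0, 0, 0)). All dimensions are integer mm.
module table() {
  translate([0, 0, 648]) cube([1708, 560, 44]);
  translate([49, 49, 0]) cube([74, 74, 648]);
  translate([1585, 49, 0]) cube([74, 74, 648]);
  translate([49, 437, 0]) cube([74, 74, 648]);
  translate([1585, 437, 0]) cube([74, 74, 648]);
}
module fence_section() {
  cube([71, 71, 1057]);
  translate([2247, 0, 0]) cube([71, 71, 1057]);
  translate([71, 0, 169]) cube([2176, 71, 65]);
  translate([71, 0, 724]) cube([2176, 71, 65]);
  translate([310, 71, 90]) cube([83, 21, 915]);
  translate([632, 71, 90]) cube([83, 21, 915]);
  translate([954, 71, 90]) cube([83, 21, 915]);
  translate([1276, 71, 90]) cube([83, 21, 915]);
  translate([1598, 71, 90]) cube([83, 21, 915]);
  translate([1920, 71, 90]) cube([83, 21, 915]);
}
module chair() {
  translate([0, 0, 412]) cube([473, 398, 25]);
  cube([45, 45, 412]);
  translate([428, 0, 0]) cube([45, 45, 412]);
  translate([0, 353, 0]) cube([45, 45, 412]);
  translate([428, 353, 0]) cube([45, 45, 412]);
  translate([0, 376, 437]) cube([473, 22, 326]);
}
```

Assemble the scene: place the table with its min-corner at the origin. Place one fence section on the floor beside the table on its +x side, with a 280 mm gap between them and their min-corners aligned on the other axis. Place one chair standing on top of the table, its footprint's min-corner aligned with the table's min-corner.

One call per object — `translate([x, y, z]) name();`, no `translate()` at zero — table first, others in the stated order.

table();
translate([1988, 0, 0]) fence_section();
translate([0, 0, 692]) chair();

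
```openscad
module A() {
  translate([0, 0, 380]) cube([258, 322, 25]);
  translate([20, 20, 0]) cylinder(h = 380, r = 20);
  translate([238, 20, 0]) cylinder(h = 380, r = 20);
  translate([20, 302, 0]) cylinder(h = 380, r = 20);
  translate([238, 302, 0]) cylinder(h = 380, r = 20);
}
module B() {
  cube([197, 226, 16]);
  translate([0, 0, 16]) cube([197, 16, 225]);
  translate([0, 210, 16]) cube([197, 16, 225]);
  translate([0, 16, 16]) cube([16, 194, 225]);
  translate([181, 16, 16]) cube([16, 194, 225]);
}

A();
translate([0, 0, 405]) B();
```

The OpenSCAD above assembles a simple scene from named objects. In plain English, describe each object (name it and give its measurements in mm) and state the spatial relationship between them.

A is a simple wooden stool: a rectangular seat 258 mm (x) by 322 mm (y), 25 mm thick, top face at z = 405 mm, on four round legs, each 40 mm in diameter. The legs rest on z = 0, each leg's axis is inset half a diameter from the nearest pair of seat edges (so the leg's bounding box is flush with the corner).

B is an open-topped rectangular box: outside dimensions 197×226×241 mm, with a uniform wall and base thickness of 16 mm. The base is a full 197×226 slab on the floor; four walls sit on top of the base. The front and back walls (the −y and +y sides) span the full width; the two side walls fit between them.

The open box is on top of the stool.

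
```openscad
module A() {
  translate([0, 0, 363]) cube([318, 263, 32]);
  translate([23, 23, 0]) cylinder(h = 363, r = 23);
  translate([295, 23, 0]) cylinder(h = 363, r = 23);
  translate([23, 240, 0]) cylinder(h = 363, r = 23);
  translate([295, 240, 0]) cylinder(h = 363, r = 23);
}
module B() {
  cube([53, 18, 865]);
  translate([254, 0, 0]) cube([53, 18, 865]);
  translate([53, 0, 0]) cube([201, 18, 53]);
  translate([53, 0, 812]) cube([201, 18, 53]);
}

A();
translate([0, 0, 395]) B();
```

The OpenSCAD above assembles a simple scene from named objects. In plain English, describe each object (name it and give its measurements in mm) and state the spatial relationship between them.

A is a four-legged stool. The seat is a 318×263×32 mm slab whose top surface is at z = 395 mm; four round legs, each 46 mm in diameter, run from the floor (z = 0) to the underside of the seat, each leg's axis is inset half a diameter from the nearest pair of seat edges (so the leg's bounding box is flush with the corner).

B is a rectangular picture frame lying in the x–z plane (depth along y). The opening is 201 mm wide (x) by 759 mm tall (z), surrounded by a border 53 mm wide on all four sides. The frame is 18 mm deep and is made of two full-height vertical stiles with two horizontal rails fitted between them.

The picture frame is on top of the stool.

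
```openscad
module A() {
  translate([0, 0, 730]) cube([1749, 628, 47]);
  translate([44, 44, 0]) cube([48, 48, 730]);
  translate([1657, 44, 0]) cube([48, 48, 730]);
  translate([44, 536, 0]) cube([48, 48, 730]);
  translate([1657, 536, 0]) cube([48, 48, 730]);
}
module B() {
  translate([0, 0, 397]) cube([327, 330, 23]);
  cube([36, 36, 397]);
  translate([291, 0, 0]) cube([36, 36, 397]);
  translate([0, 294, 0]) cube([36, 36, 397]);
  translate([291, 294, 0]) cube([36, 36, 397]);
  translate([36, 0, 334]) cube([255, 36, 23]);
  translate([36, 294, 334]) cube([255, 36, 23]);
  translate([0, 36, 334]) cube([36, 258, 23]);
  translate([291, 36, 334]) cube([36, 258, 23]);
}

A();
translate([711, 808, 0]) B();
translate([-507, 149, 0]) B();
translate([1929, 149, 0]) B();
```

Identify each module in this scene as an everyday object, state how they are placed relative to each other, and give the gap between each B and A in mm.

Each stool's nearest face is 180 mm from the table's bounding box.

A is a table. B is a stool. Three stools sit around the table at the +y, −x, +x sides. The gap between each stool and the table is 180 mm.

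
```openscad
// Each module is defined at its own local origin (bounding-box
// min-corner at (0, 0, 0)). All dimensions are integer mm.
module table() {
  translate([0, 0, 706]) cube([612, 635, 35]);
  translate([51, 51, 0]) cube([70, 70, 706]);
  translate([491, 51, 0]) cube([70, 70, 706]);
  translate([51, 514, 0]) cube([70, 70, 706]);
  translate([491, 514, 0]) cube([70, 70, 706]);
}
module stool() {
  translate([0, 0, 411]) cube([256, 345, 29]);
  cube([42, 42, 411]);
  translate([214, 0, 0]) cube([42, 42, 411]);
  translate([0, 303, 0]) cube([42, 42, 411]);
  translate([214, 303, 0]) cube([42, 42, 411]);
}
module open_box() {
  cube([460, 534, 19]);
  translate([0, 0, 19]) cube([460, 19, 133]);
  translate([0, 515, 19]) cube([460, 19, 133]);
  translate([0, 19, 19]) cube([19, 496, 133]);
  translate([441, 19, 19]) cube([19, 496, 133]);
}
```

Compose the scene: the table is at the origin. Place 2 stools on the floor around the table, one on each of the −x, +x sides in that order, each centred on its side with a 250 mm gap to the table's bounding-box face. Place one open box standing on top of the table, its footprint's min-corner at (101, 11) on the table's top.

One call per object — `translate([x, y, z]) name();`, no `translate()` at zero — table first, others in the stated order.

table();
translate([-506, 145, 0]) stool();
translate([862, 145, 0]) stool();
translate([101, 11, 741]) open_box();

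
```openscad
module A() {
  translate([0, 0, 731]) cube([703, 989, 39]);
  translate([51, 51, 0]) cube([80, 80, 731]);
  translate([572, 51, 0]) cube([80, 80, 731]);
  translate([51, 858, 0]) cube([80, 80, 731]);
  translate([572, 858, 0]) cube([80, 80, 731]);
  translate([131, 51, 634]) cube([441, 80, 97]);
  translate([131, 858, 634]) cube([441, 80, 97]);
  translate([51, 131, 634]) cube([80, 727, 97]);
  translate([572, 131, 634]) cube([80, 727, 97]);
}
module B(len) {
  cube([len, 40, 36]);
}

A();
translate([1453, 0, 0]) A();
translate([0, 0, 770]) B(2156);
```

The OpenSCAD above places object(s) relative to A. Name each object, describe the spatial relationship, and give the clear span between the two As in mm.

Second table starts at x = 1453; first ends at x = 703; clear span = 1453 − 703 = 750 mm.

A is a table. B is a beam. A beam spans the tops of two tables. The clear span between the two tables is 750 mm.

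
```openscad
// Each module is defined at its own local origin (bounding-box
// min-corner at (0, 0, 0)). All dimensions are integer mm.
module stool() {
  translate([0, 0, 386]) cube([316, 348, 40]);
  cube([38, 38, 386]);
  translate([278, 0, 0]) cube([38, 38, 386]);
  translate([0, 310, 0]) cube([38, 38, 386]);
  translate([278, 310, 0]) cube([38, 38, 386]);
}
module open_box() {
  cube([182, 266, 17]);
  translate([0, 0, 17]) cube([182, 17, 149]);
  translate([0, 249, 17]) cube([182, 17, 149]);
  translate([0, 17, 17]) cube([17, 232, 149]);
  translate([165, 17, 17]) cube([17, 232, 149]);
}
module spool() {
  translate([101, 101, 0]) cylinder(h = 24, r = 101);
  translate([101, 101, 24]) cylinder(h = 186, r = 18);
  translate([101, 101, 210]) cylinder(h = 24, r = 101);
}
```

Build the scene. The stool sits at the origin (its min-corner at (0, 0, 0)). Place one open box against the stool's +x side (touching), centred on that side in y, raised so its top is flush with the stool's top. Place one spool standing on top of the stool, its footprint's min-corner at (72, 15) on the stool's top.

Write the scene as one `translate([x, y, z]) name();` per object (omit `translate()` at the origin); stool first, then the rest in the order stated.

stool();
translate([316, 41, 260]) open_box();
translate([72, 15, 426]) spool();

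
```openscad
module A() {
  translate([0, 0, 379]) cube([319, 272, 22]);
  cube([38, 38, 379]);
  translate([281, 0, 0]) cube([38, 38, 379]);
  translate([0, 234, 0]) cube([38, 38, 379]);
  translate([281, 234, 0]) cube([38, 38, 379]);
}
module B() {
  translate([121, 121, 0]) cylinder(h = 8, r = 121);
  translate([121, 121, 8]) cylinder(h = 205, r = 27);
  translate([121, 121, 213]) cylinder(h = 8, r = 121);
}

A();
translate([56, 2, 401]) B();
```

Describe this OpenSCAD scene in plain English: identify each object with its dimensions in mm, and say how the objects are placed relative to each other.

A is a four-legged stool. The seat is a 319×272×22 mm slab whose top surface is at z = 401 mm; four square legs, each 38×38 mm in cross-section, run from the floor (z = 0) to the underside of the seat, each flush with a corner of the seat.

B is a spool: two coaxial disc flanges of radius 121 mm and thickness 8 mm, joined by a core cylinder of radius 27 mm and height 205 mm. The lower flange rests on z = 0 and the three cylinders share a vertical axis.

The spool is on top of the stool.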